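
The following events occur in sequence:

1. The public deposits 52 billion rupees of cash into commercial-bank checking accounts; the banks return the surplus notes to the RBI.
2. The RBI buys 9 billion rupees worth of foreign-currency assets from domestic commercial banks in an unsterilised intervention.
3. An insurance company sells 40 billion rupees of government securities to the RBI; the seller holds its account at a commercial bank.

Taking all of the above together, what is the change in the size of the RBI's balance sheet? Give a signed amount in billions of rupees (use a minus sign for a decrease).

RBI balance sheet:
  Assets:      Securities +40B, Foreign assets +9B
  Liabilities: Bank reserves +101B, Currency in circulation −52B
Commercial banking system:
  Assets:      Reserves at CB +101B, Foreign assets −9B
  Liabilities: Checkable deposits +92B
Change in total RBI assets = +49 billion.

+49 billion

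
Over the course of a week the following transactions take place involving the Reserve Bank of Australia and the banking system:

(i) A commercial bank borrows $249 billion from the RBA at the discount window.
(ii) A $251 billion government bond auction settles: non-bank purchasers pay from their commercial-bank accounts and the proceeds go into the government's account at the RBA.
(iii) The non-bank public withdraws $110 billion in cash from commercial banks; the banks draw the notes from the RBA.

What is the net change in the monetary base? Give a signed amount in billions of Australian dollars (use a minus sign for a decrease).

RBA balance sheet:
  Assets:      Loans to banks +$249B
  Liabilities: Bank reserves −$112B, Currency in circulation +$110B, Government deposits +$251B
Monetary base = currency + reserves: +$110B + (−$112B) = -$2 billion.

-$2 billion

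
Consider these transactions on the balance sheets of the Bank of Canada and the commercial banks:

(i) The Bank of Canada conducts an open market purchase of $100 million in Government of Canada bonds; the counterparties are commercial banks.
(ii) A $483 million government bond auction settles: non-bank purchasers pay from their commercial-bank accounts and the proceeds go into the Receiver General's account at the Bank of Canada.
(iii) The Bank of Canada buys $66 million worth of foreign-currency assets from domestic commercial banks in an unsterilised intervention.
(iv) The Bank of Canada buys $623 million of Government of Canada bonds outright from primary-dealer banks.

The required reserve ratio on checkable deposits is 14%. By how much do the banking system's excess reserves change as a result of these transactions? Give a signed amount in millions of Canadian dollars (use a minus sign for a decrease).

+$373.62 million

OMO purchase (from banks) $100 million: reserves +$100M, deposits 0.
Government account inflow $483 million: reserves −$483M, deposits −$483M.
FX purchase $66 million: reserves +$66M, deposits 0.
OMO purchase (from banks) $623 million: reserves +$623M, deposits 0.
Totals: Δreserves = +$306M, Δdeposits = −$483M.
Δrequired reserves = 14% × −$483M = −$67.62M.
Δexcess reserves = Δreserves − Δrequired = +$306M − (−$67.62M) = +$373.62 million.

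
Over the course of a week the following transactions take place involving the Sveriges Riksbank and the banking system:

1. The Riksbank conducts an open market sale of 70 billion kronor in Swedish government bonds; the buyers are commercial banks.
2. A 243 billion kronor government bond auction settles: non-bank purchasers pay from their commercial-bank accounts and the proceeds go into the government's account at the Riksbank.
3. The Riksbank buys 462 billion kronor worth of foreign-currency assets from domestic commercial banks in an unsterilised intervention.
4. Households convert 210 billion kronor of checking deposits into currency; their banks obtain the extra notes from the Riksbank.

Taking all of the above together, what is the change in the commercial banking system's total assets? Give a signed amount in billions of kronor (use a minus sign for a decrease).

-453 billion

OMO sale (to banks) 70 billion kronor: just an asset swap on bank balance sheets → 0.
Government account inflow 243 billion kronor: bank balance sheets shrink → −243B.
FX purchase 462 billion kronor: just an asset swap on bank balance sheets → 0.
Currency withdrawal 210 billion kronor: bank balance sheets shrink → −210B.
Net: 0 − 243 + 0 − 210 = -453 billion.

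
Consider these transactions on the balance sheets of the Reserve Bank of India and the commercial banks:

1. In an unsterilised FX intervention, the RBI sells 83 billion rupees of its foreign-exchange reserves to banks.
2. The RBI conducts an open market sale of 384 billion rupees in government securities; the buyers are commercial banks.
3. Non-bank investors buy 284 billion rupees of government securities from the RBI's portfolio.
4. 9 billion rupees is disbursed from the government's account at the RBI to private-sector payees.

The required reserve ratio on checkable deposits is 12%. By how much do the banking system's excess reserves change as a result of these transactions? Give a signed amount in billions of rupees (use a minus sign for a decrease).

FX sale 83 billion rupees: reserves −83B, deposits 0.
OMO sale (to banks) 384 billion rupees: reserves −384B, deposits 0.
Asset sale (to non-banks) 284 billion rupees: reserves −284B, deposits −284B.
Government spending 9 billion rupees: reserves +9B, deposits +9B.
Totals: Δreserves = −742B, Δdeposits = −275B.
Δrequired reserves = 12% × −275B = −33B.
Δexcess reserves = Δreserves − Δrequired = −742B − (−33B) = -709 billion.

-709 billion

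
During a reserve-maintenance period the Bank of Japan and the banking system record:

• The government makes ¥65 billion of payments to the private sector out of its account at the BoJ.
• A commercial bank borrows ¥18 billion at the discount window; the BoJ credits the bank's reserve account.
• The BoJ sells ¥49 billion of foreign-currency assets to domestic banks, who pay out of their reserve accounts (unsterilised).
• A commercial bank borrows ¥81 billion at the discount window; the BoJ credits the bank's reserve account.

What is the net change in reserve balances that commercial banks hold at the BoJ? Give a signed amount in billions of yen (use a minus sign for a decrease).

+¥115 billion

BoJ balance sheet:
  Assets:      Loans to banks +¥99B, Foreign assets −¥49B
  Liabilities: Bank reserves +¥115B, Government deposits −¥65B
So the change in reserve balances that commercial banks hold at the BoJ is +¥115 billion.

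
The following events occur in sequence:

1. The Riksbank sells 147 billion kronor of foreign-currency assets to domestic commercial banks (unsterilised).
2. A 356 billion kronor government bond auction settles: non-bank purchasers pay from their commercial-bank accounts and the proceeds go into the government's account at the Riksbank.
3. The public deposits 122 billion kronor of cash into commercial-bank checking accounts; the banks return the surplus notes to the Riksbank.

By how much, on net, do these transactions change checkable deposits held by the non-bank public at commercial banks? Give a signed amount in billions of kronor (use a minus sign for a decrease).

-234 billion

FX sale 147 billion kronor: the counterparty is a bank, so public deposits are unchanged → 0.
Government account inflow 356 billion kronor: non-bank counterparties' bank balances fall → −356B.
Currency deposit 122 billion kronor: non-bank counterparties' bank balances rise → +122B.
Net: 0 − 356 + 122 = -234 billion.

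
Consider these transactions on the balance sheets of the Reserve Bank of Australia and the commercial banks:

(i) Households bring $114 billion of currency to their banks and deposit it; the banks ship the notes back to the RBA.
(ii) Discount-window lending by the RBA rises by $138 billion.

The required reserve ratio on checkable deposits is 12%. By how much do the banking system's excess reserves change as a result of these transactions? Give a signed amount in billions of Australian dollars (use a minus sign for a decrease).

Currency deposit $114 billion: reserves +$114B, deposits +$114B.
Discount-window loan $138 billion: reserves +$138B, deposits 0.
Totals: Δreserves = +$252B, Δdeposits = +$114B.
Δrequired reserves = 12% × +$114B = +$13.68B.
Δexcess reserves = Δreserves − Δrequired = +$252B − (+$13.68B) = +$238.32 billion.

+$238.32 billion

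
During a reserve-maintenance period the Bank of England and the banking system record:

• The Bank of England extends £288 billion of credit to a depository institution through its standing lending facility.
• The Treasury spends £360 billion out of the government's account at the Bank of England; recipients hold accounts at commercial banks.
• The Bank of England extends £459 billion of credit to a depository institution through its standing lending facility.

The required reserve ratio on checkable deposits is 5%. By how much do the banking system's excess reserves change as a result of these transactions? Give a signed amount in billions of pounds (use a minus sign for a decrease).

+£1089 billion

Discount-window loan £288 billion: reserves +£288B, deposits 0.
Government spending £360 billion: reserves +£360B, deposits +£360B.
Discount-window loan £459 billion: reserves +£459B, deposits 0.
Totals: Δreserves = +£1107B, Δdeposits = +£360B.
Δrequired reserves = 5% × +£360B = +£18B.
Δexcess reserves = Δreserves − Δrequired = +£1107B − (+£18B) = +£1089 billion.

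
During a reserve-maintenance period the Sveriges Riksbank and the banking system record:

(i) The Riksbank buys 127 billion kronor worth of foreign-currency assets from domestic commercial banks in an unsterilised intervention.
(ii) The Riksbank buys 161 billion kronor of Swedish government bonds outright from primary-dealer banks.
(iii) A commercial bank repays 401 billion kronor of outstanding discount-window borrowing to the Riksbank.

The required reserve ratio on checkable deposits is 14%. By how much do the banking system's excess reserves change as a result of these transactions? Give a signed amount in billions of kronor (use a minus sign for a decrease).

-113 billion

FX purchase 127 billion kronor: reserves +127B, deposits 0.
OMO purchase (from banks) 161 billion kronor: reserves +161B, deposits 0.
Discount-window repayment 401 billion kronor: reserves −401B, deposits 0.
Totals: Δreserves = −113B, Δdeposits = 0.
Δrequired reserves = 14% × 0 = 0.
Δexcess reserves = Δreserves − Δrequired = −113B − (0) = -113 billion.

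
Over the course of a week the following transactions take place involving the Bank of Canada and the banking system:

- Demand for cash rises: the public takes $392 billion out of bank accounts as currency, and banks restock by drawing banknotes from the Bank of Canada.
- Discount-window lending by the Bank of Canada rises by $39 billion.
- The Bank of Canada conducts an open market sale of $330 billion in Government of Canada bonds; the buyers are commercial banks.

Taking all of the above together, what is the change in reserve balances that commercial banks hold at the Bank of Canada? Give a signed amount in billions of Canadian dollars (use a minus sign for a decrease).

-$683 billion

Currency withdrawal $392 billion: banks swap reserves for currency → −$392B.
Discount-window loan $39 billion: the loan is credited to the bank's reserve account → +$39B.
OMO sale (to banks) $330 billion: the buying banks pay out of their reserve balances → −$330B.
Net: −392 + 39 − 330 = -$683 billion.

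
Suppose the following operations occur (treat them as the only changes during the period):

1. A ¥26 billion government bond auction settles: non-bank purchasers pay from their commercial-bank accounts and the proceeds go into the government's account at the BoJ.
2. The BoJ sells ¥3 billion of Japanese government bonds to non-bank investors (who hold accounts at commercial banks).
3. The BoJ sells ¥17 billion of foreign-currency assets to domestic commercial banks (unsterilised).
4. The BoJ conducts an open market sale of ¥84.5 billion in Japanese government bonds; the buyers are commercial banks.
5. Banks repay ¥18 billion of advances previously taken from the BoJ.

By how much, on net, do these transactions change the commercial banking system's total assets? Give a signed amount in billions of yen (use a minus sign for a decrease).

BoJ balance sheet:
  Assets:      Securities −¥87.5B, Loans to banks −¥18B, Foreign assets −¥17B
  Liabilities: Bank reserves −¥148.5B, Government deposits +¥26B
Commercial banking system:
  Assets:      Reserves at CB −¥148.5B, Securities +¥84.5B, Foreign assets +¥17B
  Liabilities: Checkable deposits −¥29B, Borrowings from CB −¥18B
Change in total bank assets = -¥47 billion.

-¥47 billion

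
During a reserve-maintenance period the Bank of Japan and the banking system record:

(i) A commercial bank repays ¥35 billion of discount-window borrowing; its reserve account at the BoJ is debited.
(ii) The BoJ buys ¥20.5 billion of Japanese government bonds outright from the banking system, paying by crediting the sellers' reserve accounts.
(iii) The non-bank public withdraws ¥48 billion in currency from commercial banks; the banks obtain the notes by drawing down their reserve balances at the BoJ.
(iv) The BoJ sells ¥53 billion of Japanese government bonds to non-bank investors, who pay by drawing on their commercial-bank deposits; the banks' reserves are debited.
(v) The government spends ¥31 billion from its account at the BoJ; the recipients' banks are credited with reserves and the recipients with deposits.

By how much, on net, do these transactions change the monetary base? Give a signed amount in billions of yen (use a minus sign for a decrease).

-¥36.5 billion

Discount-window repayment ¥35 billion: BoJ balance sheet contracts → −¥35B.
OMO purchase (from banks) ¥20.5 billion: BoJ balance sheet expands → +¥20.5B.
Currency withdrawal ¥48 billion: just a shift between currency and reserves — both are base money → 0.
Asset sale (to non-banks) ¥53 billion: BoJ balance sheet contracts → −¥53B.
Government spending ¥31 billion: a non-base liability converts back to reserves → +¥31B.
Net: −35 + 20.5 + 0 − 53 + 31 = -¥36.5 billion.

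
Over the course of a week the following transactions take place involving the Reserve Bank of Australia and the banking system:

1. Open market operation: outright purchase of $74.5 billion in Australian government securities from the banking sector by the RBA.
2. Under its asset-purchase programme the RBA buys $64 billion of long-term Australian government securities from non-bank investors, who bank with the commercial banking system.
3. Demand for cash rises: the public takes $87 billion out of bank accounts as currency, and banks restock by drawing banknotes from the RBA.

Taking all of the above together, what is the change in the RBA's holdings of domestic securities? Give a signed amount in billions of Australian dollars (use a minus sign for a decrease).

+$138.5 billion

RBA balance sheet:
  Assets:      Securities +$138.5B
  Liabilities: Bank reserves +$51.5B, Currency in circulation +$87B
So the change in the RBA's holdings of domestic securities is +$138.5 billion.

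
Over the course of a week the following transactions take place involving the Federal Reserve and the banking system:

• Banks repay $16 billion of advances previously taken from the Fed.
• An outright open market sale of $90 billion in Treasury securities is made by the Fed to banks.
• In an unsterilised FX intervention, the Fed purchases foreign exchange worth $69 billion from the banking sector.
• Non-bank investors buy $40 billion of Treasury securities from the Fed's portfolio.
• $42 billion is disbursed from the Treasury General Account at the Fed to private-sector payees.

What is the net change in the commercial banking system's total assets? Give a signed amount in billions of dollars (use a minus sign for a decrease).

Discount-window repayment $16 billion: bank balance sheets shrink → −$16B.
OMO sale (to banks) $90 billion: just an asset swap on bank balance sheets → 0.
FX purchase $69 billion: just an asset swap on bank balance sheets → 0.
Asset sale (to non-banks) $40 billion: bank balance sheets shrink → −$40B.
Government spending $42 billion: bank balance sheets expand → +$42B.
Net: −16 + 0 + 0 − 40 + 42 = -$14 billion.

-$14 billion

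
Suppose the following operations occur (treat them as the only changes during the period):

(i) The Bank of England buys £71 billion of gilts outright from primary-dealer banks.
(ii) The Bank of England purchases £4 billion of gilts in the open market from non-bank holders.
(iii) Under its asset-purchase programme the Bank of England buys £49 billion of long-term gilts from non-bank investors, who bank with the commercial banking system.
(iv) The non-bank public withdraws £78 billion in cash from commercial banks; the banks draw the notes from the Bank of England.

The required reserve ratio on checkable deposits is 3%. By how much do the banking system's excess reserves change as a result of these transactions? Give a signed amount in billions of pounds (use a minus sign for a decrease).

+£46.75 billion

OMO purchase (from banks) £71 billion: reserves +£71B, deposits 0.
Asset purchase (from non-banks) £4 billion: reserves +£4B, deposits +£4B.
Asset purchase (from non-banks) £49 billion: reserves +£49B, deposits +£49B.
Currency withdrawal £78 billion: reserves −£78B, deposits −£78B.
Totals: Δreserves = +£46B, Δdeposits = −£25B.
Δrequired reserves = 3% × −£25B = −£0.75B.
Δexcess reserves = Δreserves − Δrequired = +£46B − (−£0.75B) = +£46.75 billion.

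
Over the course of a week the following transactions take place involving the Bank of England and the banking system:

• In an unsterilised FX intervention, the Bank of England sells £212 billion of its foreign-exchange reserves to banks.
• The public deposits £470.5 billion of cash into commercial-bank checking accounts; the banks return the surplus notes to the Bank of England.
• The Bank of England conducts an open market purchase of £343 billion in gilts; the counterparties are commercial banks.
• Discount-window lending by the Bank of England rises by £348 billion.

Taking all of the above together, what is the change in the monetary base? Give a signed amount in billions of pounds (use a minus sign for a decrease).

+£479 billion

Bank of England balance sheet:
  Assets:      Securities +£343B, Loans to banks +£348B, Foreign assets −£212B
  Liabilities: Bank reserves +£949.5B, Currency in circulation −£470.5B
Commercial banking system:
  Assets:      Reserves at CB +£949.5B, Securities −£343B, Foreign assets +£212B
  Liabilities: Checkable deposits +£470.5B, Borrowings from CB +£348B
Monetary base = currency + reserves: −£470.5B + (+£949.5B) = +£479 billion.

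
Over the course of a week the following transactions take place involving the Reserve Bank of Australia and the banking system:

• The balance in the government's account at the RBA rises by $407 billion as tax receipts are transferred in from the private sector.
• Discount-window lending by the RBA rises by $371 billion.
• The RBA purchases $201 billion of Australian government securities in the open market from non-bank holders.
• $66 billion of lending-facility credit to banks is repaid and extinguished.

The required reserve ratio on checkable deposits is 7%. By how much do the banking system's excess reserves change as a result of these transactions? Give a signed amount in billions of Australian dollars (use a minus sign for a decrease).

Government account inflow $407 billion: reserves −$407B, deposits −$407B.
Discount-window loan $371 billion: reserves +$371B, deposits 0.
Asset purchase (from non-banks) $201 billion: reserves +$201B, deposits +$201B.
Discount-window repayment $66 billion: reserves −$66B, deposits 0.
Totals: Δreserves = +$99B, Δdeposits = −$206B.
Δrequired reserves = 7% × −$206B = −$14.42B.
Δexcess reserves = Δreserves − Δrequired = +$99B − (−$14.42B) = +$113.42 billion.

+$113.42 billion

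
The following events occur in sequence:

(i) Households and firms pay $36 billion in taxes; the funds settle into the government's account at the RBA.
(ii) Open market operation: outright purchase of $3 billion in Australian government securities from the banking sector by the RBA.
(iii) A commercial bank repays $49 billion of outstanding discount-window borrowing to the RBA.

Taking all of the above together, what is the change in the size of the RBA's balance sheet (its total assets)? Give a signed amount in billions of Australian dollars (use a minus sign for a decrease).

Government account inflow $36 billion: only the composition of liabilities changes → 0.
OMO purchase (from banks) $3 billion: an RBA asset is acquired → +$3B.
Discount-window repayment $49 billion: an RBA asset is shed → −$49B.
Net: 0 + 3 − 49 = -$46 billion.

-$46 billion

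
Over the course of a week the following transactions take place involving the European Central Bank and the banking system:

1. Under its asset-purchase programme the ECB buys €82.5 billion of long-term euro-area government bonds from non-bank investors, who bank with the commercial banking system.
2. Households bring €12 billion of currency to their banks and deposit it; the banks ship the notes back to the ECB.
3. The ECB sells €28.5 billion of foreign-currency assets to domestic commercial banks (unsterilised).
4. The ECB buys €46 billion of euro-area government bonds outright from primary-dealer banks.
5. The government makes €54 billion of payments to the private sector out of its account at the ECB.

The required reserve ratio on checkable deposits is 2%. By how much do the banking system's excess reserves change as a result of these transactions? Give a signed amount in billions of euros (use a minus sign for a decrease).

+€163.03 billion

Asset purchase (from non-banks) €82.5 billion: reserves +€82.5B, deposits +€82.5B.
Currency deposit €12 billion: reserves +€12B, deposits +€12B.
FX sale €28.5 billion: reserves −€28.5B, deposits 0.
OMO purchase (from banks) €46 billion: reserves +€46B, deposits 0.
Government spending €54 billion: reserves +€54B, deposits +€54B.
Totals: Δreserves = +€166B, Δdeposits = +€148.5B.
Δrequired reserves = 2% × +€148.5B = +€2.97B.
Δexcess reserves = Δreserves − Δrequired = +€166B − (+€2.97B) = +€163.03 billion.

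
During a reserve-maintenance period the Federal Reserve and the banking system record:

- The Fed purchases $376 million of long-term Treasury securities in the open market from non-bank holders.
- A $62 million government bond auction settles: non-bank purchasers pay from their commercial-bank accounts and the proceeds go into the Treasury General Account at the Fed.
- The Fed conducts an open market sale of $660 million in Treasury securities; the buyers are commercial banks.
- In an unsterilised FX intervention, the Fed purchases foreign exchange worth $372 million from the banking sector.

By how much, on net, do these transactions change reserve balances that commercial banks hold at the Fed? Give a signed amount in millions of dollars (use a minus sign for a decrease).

+$26 million

Asset purchase (from non-banks) $376 million: the Fed pays by crediting reserve accounts → +$376M.
Government account inflow $62 million: funds move from bank reserves into the government account → −$62M.
OMO sale (to banks) $660 million: the buying banks pay out of their reserve balances → −$660M.
FX purchase $372 million: the Fed pays by crediting reserve accounts → +$372M.
Net: 376 − 62 − 660 + 372 = +$26 million.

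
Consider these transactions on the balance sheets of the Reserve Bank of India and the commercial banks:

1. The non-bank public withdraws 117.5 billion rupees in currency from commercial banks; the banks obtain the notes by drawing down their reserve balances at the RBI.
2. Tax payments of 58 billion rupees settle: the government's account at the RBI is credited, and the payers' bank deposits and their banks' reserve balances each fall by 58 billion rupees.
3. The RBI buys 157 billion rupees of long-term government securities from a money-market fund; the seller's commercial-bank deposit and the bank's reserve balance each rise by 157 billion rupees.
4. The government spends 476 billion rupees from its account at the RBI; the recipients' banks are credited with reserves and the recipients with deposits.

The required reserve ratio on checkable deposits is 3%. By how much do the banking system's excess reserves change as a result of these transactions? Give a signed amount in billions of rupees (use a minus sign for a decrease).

Currency withdrawal 117.5 billion rupees: reserves −117.5B, deposits −117.5B.
Government account inflow 58 billion rupees: reserves −58B, deposits −58B.
Asset purchase (from non-banks) 157 billion rupees: reserves +157B, deposits +157B.
Government spending 476 billion rupees: reserves +476B, deposits +476B.
Totals: Δreserves = +457.5B, Δdeposits = +457.5B.
Δrequired reserves = 3% × +457.5B = +13.725B.
Δexcess reserves = Δreserves − Δrequired = +457.5B − (+13.725B) = +443.775 billion.

+443.775 billion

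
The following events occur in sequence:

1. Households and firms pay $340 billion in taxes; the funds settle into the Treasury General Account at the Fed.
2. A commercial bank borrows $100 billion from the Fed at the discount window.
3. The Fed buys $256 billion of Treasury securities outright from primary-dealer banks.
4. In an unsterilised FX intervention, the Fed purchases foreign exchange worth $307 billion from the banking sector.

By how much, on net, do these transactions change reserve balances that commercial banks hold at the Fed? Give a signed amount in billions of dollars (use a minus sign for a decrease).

Fed balance sheet:
  Assets:      Securities +$256B, Loans to banks +$100B, Foreign assets +$307B
  Liabilities: Bank reserves +$323B, Government deposits +$340B
Commercial banking system:
  Assets:      Reserves at CB +$323B, Securities −$256B, Foreign assets −$307B
  Liabilities: Checkable deposits −$340B, Borrowings from CB +$100B
So the change in reserve balances that commercial banks hold at the Fed is +$323 billion.

+$323 billion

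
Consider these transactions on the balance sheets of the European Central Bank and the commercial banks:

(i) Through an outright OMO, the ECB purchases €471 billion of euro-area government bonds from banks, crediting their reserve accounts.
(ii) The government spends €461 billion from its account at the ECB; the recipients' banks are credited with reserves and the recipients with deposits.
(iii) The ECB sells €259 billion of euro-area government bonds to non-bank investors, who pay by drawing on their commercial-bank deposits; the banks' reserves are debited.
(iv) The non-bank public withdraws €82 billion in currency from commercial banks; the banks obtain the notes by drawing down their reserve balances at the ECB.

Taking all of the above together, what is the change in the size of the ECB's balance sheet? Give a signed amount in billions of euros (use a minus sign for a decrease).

OMO purchase (from banks) €471 billion: an ECB asset is acquired → +€471B.
Government spending €461 billion: only the composition of liabilities changes → 0.
Asset sale (to non-banks) €259 billion: an ECB asset is shed → −€259B.
Currency withdrawal €82 billion: only the composition of liabilities changes → 0.
Net: 471 + 0 − 259 + 0 = +€212 billion.

+€212 billion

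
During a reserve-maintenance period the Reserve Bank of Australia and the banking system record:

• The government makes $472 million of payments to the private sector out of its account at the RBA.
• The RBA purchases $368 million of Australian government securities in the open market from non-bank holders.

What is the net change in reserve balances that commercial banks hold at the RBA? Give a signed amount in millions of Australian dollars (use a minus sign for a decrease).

+$840 million

Government spending $472 million: government payments flow into bank reserve accounts → +$472M.
Asset purchase (from non-banks) $368 million: the RBA pays by crediting reserve accounts → +$368M.
Net: 472 + 368 = +$840 million.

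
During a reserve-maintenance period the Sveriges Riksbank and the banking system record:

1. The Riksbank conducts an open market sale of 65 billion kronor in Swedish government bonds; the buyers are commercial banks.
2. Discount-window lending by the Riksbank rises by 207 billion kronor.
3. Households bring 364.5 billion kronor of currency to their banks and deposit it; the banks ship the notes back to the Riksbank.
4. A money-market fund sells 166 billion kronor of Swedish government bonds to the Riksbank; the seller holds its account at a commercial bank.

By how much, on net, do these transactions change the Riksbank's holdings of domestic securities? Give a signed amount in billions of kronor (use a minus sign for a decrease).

+101 billion

Riksbank balance sheet:
  Assets:      Securities +101B, Loans to banks +207B
  Liabilities: Bank reserves +672.5B, Currency in circulation −364.5B
So the change in the Riksbank's holdings of domestic securities is +101 billion.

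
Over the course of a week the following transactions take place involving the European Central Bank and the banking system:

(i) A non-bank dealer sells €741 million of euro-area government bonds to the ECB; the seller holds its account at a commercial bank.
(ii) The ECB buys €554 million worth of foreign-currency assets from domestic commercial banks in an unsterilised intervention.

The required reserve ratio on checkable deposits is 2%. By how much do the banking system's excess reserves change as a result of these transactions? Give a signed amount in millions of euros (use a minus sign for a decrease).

Asset purchase (from non-banks) €741 million: reserves +€741M, deposits +€741M.
FX purchase €554 million: reserves +€554M, deposits 0.
Totals: Δreserves = +€1295M, Δdeposits = +€741M.
Δrequired reserves = 2% × +€741M = +€14.82M.
Δexcess reserves = Δreserves − Δrequired = +€1295M − (+€14.82M) = +€1280.18 million.

+€1280.18 million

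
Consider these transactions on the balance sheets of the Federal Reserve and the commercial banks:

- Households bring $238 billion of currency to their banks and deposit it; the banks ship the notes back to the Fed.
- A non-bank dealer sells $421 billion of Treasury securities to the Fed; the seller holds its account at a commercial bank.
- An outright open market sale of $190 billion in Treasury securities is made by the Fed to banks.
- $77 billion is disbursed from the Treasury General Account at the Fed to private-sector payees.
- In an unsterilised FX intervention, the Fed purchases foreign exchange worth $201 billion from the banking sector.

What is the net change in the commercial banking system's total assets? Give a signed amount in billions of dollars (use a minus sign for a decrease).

Currency deposit $238 billion: bank balance sheets expand → +$238B.
Asset purchase (from non-banks) $421 billion: bank balance sheets expand → +$421B.
OMO sale (to banks) $190 billion: just an asset swap on bank balance sheets → 0.
Government spending $77 billion: bank balance sheets expand → +$77B.
FX purchase $201 billion: just an asset swap on bank balance sheets → 0.
Net: 238 + 421 + 0 + 77 + 0 = +$736 billion.

+$736 billion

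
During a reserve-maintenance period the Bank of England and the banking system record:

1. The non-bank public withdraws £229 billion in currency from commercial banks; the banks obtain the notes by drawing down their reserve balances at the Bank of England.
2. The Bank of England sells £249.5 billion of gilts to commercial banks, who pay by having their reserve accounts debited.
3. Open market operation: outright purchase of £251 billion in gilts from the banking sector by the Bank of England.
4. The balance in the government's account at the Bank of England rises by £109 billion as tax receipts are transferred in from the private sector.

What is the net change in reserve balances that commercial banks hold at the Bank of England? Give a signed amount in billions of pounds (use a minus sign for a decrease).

Currency withdrawal £229 billion: banks swap reserves for currency → −£229B.
OMO sale (to banks) £249.5 billion: the buying banks pay out of their reserve balances → −£249.5B.
OMO purchase (from banks) £251 billion: the Bank of England pays by crediting reserve accounts → +£251B.
Government account inflow £109 billion: funds move from bank reserves into the government account → −£109B.
Net: −229 − 249.5 + 251 − 109 = -£336.5 billion.

-£336.5 billion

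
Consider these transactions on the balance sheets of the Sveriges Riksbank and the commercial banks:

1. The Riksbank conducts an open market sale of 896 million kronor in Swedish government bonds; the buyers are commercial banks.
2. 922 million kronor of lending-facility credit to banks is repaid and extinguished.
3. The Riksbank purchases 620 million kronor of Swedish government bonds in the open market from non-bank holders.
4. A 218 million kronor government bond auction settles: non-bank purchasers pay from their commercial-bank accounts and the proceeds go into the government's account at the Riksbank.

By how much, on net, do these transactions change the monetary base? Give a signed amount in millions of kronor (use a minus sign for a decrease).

OMO sale (to banks) 896 million kronor: Riksbank balance sheet contracts → −896M.
Discount-window repayment 922 million kronor: Riksbank balance sheet contracts → −922M.
Asset purchase (from non-banks) 620 million kronor: Riksbank balance sheet expands → +620M.
Government account inflow 218 million kronor: reserves shift to a non-base liability → −218M.
Net: −896 − 922 + 620 − 218 = -1416 million.

-1416 million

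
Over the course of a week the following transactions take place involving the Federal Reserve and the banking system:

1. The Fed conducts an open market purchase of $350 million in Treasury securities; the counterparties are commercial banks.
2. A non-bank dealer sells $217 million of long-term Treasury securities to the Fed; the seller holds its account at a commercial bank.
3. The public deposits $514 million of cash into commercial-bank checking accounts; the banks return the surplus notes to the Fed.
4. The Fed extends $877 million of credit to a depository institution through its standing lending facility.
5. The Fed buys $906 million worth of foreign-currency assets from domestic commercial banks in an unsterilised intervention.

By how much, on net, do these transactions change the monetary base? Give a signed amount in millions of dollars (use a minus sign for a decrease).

+$2350 million

OMO purchase (from banks) $350 million: Fed balance sheet expands → +$350M.
Asset purchase (from non-banks) $217 million: Fed balance sheet expands → +$217M.
Currency deposit $514 million: just a shift between currency and reserves — both are base money → 0.
Discount-window loan $877 million: Fed balance sheet expands → +$877M.
FX purchase $906 million: Fed balance sheet expands → +$906M.
Net: 350 + 217 + 0 + 877 + 906 = +$2350 million.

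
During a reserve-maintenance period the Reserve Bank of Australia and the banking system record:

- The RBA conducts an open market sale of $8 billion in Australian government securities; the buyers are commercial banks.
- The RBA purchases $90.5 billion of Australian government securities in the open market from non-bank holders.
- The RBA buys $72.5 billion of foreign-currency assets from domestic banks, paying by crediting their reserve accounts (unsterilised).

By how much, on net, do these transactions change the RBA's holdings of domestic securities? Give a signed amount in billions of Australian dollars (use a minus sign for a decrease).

RBA balance sheet:
  Assets:      Securities +$82.5B, Foreign assets +$72.5B
  Liabilities: Bank reserves +$155B
Commercial banking system:
  Assets:      Reserves at CB +$155B, Securities +$8B, Foreign assets −$72.5B
  Liabilities: Checkable deposits +$90.5B
So the change in the RBA's holdings of domestic securities is +$82.5 billion.

+$82.5 billion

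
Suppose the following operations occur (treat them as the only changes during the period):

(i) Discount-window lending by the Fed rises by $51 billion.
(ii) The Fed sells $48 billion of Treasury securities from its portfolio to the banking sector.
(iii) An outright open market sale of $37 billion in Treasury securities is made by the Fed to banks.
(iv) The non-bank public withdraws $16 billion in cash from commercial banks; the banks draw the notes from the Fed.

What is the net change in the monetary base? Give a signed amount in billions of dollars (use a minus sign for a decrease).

Fed balance sheet:
  Assets:      Securities −$85B, Loans to banks +$51B
  Liabilities: Bank reserves −$50B, Currency in circulation +$16B
Monetary base = currency + reserves: +$16B + (−$50B) = -$34 billion.

-$34 billion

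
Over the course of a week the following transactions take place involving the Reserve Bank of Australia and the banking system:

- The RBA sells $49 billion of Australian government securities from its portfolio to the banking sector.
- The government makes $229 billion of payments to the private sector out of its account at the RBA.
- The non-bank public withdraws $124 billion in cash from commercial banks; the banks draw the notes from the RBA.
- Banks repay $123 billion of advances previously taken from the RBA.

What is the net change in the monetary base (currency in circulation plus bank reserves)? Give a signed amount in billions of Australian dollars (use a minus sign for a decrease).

+$57 billion

RBA balance sheet:
  Assets:      Securities −$49B, Loans to banks −$123B
  Liabilities: Bank reserves −$67B, Currency in circulation +$124B, Government deposits −$229B
Monetary base = currency + reserves: +$124B + (−$67B) = +$57 billion.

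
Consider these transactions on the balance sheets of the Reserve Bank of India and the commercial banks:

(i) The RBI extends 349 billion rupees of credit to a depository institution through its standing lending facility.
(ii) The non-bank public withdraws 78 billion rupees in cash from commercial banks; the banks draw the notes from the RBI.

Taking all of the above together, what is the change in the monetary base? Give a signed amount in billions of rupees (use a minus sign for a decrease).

Discount-window loan 349 billion rupees: RBI balance sheet expands → +349B.
Currency withdrawal 78 billion rupees: just a shift between currency and reserves — both are base money → 0.
Net: 349 + 0 = +349 billion.

+349 billion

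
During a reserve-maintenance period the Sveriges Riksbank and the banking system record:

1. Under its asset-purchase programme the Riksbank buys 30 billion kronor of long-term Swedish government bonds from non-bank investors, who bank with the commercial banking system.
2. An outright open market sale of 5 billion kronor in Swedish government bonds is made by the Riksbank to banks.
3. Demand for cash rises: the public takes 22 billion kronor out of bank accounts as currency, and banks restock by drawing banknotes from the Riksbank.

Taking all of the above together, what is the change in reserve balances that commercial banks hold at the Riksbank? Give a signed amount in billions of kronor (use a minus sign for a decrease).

+3 billion

Asset purchase (from non-banks) 30 billion kronor: the Riksbank pays by crediting reserve accounts → +30B.
OMO sale (to banks) 5 billion kronor: the buying banks pay out of their reserve balances → −5B.
Currency withdrawal 22 billion kronor: banks swap reserves for currency → −22B.
Net: 30 − 5 − 22 = +3 billion.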